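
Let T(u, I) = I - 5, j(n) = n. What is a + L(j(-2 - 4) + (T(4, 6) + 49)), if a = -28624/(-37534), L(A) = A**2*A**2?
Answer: 70340531944/18767 ≈ 3.7481e+6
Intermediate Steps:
T(u, I) = -5 + I
L(A) = A**4
a = 14312/18767 (a = -28624*(-1/37534) = 14312/18767 ≈ 0.76262)
a + L(j(-2 - 4) + (T(4, 6) + 49)) = 14312/18767 + ((-2 - 4) + ((-5 + 6) + 49))**4 = 14312/18767 + (-6 + (1 + 49))**4 = 14312/18767 + (-6 + 50)**4 = 14312/18767 + 44**4 = 14312/18767 + 3748096 = 70340531944/18767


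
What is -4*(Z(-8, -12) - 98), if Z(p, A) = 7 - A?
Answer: 316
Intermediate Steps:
-4*(Z(-8, -12) - 98) = -4*((7 - 1*(-12)) - 98) = -4*((7 + 12) - 98) = -4*(19 - 98) = -4*(-79) = 316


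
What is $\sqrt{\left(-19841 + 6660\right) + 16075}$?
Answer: $\sqrt{2894} \approx 53.796$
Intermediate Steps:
$\sqrt{\left(-19841 + 6660\right) + 16075} = \sqrt{-13181 + 16075} = \sqrt{2894}$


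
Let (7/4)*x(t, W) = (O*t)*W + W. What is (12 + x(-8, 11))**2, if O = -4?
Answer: 2359296/49 ≈ 48149.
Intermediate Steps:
x(t, W) = 4*W/7 - 16*W*t/7 (x(t, W) = 4*((-4*t)*W + W)/7 = 4*(-4*W*t + W)/7 = 4*(W - 4*W*t)/7 = 4*W/7 - 16*W*t/7)
(12 + x(-8, 11))**2 = (12 + (4/7)*11*(1 - 4*(-8)))**2 = (12 + (4/7)*11*(1 + 32))**2 = (12 + (4/7)*11*33)**2 = (12 + 1452/7)**2 = (1536/7)**2 = 2359296/49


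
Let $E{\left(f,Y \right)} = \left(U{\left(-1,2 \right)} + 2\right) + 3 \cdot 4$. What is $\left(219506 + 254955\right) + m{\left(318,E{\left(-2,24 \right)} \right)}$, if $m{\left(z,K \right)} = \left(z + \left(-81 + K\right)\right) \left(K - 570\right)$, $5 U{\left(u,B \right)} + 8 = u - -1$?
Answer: $\frac{8384889}{25} \approx 3.354 \cdot 10^{5}$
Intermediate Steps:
$U{\left(u,B \right)} = - \frac{7}{5} + \frac{u}{5}$ ($U{\left(u,B \right)} = - \frac{8}{5} + \frac{u - -1}{5} = - \frac{8}{5} + \frac{u + 1}{5} = - \frac{8}{5} + \frac{1 + u}{5} = - \frac{8}{5} + \left(\frac{1}{5} + \frac{u}{5}\right) = - \frac{7}{5} + \frac{u}{5}$)
$E{\left(f,Y \right)} = \frac{62}{5}$ ($E{\left(f,Y \right)} = \left(\left(- \frac{7}{5} + \frac{1}{5} \left(-1\right)\right) + 2\right) + 3 \cdot 4 = \left(\left(- \frac{7}{5} - \frac{1}{5}\right) + 2\right) + 12 = \left(- \frac{8}{5} + 2\right) + 12 = \frac{2}{5} + 12 = \frac{62}{5}$)
$m{\left(z,K \right)} = \left(-570 + K\right) \left(-81 + K + z\right)$ ($m{\left(z,K \right)} = \left(-81 + K + z\right) \left(-570 + K\right) = \left(-570 + K\right) \left(-81 + K + z\right)$)
$\left(219506 + 254955\right) + m{\left(318,E{\left(-2,24 \right)} \right)} = \left(219506 + 254955\right) + \left(46170 + \left(\frac{62}{5}\right)^{2} - \frac{40362}{5} - 181260 + \frac{62}{5} \cdot 318\right) = 474461 + \left(46170 + \frac{3844}{25} - \frac{40362}{5} - 181260 + \frac{19716}{5}\right) = 474461 - \frac{3476636}{25} = \frac{8384889}{25}$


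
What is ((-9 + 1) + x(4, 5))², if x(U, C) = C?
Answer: 9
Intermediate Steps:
((-9 + 1) + x(4, 5))² = ((-9 + 1) + 5)² = (-8 + 5)² = (-3)² = 9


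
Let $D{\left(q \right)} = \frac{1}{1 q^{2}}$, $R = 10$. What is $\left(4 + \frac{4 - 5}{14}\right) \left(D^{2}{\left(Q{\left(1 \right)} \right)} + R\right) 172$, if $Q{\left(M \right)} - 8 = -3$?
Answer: $\frac{844778}{125} \approx 6758.2$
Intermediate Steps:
$Q{\left(M \right)} = 5$ ($Q{\left(M \right)} = 8 - 3 = 5$)
$D{\left(q \right)} = \frac{1}{q^{2}}$
$\left(4 + \frac{4 - 5}{14}\right) \left(D^{2}{\left(Q{\left(1 \right)} \right)} + R\right) 172 = \left(4 + \frac{4 - 5}{14}\right) \left(\left(\frac{1}{25}\right)^{2} + 10\right) 172 = \left(4 + \left(4 - 5\right) \frac{1}{14}\right) \left(\left(\frac{1}{25}\right)^{2} + 10\right) 172 = \left(4 - \frac{1}{14}\right) \left(\frac{1}{625} + 10\right) 172 = \left(4 - \frac{1}{14}\right) \frac{6251}{625} \cdot 172 = \frac{55}{14} \cdot \frac{6251}{625} \cdot 172 = \frac{9823}{250} \cdot 172 = \frac{844778}{125}$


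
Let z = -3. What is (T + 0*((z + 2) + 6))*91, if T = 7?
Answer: 637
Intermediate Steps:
(T + 0*((z + 2) + 6))*91 = (7 + 0*((-3 + 2) + 6))*91 = (7 + 0*(-1 + 6))*91 = (7 + 0*5)*91 = (7 + 0)*91 = 7*91 = 637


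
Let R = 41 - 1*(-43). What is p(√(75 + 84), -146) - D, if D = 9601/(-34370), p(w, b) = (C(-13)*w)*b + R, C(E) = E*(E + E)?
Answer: 2896681/34370 - 49348*√159 ≈ -6.2217e+5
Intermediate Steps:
R = 84 (R = 41 + 43 = 84)
C(E) = 2*E² (C(E) = E*(2*E) = 2*E²)
p(w, b) = 84 + 338*b*w (p(w, b) = ((2*(-13)²)*w)*b + 84 = ((2*169)*w)*b + 84 = (338*w)*b + 84 = 338*b*w + 84 = 84 + 338*b*w)
D = -9601/34370 (D = 9601*(-1/34370) = -9601/34370 ≈ -0.27934)
p(√(75 + 84), -146) - D = (84 + 338*(-146)*√(75 + 84)) - 1*(-9601/34370) = (84 + 338*(-146)*√159) + 9601/34370 = (84 - 49348*√159) + 9601/34370 = 2896681/34370 - 49348*√159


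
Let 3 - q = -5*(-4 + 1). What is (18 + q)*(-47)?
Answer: -282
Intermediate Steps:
q = -12 (q = 3 - (-5)*(-4 + 1) = 3 - (-5)*(-3) = 3 - 1*15 = 3 - 15 = -12)
(18 + q)*(-47) = (18 - 12)*(-47) = 6*(-47) = -282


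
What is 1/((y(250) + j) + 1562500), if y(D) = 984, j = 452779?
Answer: 1/2016263 ≈ 4.9597e-7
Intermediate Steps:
1/((y(250) + j) + 1562500) = 1/((984 + 452779) + 1562500) = 1/(453763 + 1562500) = 1/2016263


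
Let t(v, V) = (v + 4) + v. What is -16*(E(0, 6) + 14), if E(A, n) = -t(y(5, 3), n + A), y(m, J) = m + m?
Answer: 160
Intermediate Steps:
y(m, J) = 2*m
t(v, V) = 4 + 2*v (t(v, V) = (4 + v) + v = 4 + 2*v)
E(A, n) = -24 (E(A, n) = -(4 + 2*(2*5)) = -(4 + 2*10) = -(4 + 20) = -1*24 = -24)
-16*(E(0, 6) + 14) = -16*(-24 + 14) = -16*(-10) = 160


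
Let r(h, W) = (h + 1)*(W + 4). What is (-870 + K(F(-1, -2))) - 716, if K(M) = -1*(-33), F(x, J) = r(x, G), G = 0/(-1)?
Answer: -1553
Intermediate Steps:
G = 0 (G = 0*(-1) = 0)
r(h, W) = (1 + h)*(4 + W)
F(x, J) = 4 + 4*x (F(x, J) = 4 + 0 + 4*x + 0*x = 4 + 0 + 4*x + 0 = 4 + 4*x)
K(M) = 33
(-870 + K(F(-1, -2))) - 716 = (-870 + 33) - 716 = -837 - 716 = -1553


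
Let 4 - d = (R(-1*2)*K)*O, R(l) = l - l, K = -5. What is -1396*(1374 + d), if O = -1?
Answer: -1923688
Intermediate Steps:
R(l) = 0
d = 4 (d = 4 - 0*(-5)*(-1) = 4 - 0*(-1) = 4 - 1*0 = 4 + 0 = 4)
-1396*(1374 + d) = -1396*(1374 + 4) = -1396*1378 = -1923688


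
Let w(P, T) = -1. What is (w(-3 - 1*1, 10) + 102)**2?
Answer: 10201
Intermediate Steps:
(w(-3 - 1*1, 10) + 102)**2 = (-1 + 102)**2 = 101**2 = 10201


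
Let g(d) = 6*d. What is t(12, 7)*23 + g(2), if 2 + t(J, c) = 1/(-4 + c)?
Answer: -79/3 ≈ -26.333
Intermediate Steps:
t(J, c) = -2 + 1/(-4 + c)
t(12, 7)*23 + g(2) = ((9 - 2*7)/(-4 + 7))*23 + 6*2 = ((9 - 14)/3)*23 + 12 = ((⅓)*(-5))*23 + 12 = -5/3*23 + 12 = -115/3 + 12 = -79/3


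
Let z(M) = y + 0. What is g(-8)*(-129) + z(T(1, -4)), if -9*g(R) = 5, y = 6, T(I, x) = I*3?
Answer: 233/3 ≈ 77.667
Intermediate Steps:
T(I, x) = 3*I
z(M) = 6 (z(M) = 6 + 0 = 6)
g(R) = -5/9 (g(R) = -1/9*5 = -5/9)
g(-8)*(-129) + z(T(1, -4)) = -5/9*(-129) + 6 = 215/3 + 6 = 233/3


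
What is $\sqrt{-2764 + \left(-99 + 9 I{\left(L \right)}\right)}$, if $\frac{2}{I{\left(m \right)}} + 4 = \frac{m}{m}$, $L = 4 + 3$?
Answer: $i \sqrt{2869} \approx 53.563 i$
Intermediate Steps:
$L = 7$
$I{\left(m \right)} = - \frac{2}{3}$ ($I{\left(m \right)} = \frac{2}{-4 + \frac{m}{m}} = \frac{2}{-4 + 1} = \frac{2}{-3} = 2 \left(- \frac{1}{3}\right) = - \frac{2}{3}$)
$\sqrt{-2764 + \left(-99 + 9 I{\left(L \right)}\right)} = \sqrt{-2764 + \left(-99 + 9 \left(- \frac{2}{3}\right)\right)} = \sqrt{-2764 - 105} = \sqrt{-2869} = i \sqrt{2869}$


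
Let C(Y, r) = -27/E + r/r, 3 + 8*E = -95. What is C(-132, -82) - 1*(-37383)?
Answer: 1831924/49 ≈ 37386.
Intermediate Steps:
E = -49/4 (E = -3/8 + (⅛)*(-95) = -3/8 - 95/8 = -49/4 ≈ -12.250)
C(Y, r) = 157/49 (C(Y, r) = -27/(-49/4) + r/r = -27*(-4/49) + 1 = 108/49 + 1 = 157/49)
C(-132, -82) - 1*(-37383) = 157/49 - 1*(-37383) = 157/49 + 37383 = 1831924/49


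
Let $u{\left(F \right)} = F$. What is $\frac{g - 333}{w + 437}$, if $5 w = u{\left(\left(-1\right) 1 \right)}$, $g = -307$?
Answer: $- \frac{400}{273} \approx -1.4652$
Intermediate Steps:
$w = - \frac{1}{5}$ ($w = \frac{\left(-1\right) 1}{5} = \frac{1}{5} \left(-1\right) = - \frac{1}{5} \approx -0.2$)
$\frac{g - 333}{w + 437} = \frac{-307 - 333}{- \frac{1}{5} + 437} = - \frac{640}{\frac{2184}{5}} = \left(-640\right) \frac{5}{2184} = - \frac{400}{273}$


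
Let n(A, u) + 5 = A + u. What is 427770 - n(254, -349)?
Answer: 427870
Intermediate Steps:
n(A, u) = -5 + A + u (n(A, u) = -5 + (A + u) = -5 + A + u)
427770 - n(254, -349) = 427770 - (-5 + 254 - 349) = 427770 - 1*(-100) = 427770 + 100 = 427870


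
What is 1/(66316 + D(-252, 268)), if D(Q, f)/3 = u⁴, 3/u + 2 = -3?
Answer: 625/41447743 ≈ 1.5079e-5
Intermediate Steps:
u = -⅗ (u = 3/(-2 - 3) = 3/(-5) = 3*(-⅕) = -⅗ ≈ -0.60000)
D(Q, f) = 243/625 (D(Q, f) = 3*(-⅗)⁴ = 3*(81/625) = 243/625)
1/(66316 + D(-252, 268)) = 1/(66316 + 243/625) = 1/(41447743/625) = 625/41447743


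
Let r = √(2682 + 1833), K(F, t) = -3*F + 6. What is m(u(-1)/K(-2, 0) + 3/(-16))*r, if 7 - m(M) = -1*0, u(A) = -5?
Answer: 7*√4515 ≈ 470.36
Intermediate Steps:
K(F, t) = 6 - 3*F
m(M) = 7 (m(M) = 7 - (-1)*0 = 7 - 1*0 = 7 + 0 = 7)
r = √4515 ≈ 67.194
m(u(-1)/K(-2, 0) + 3/(-16))*r = 7*√4515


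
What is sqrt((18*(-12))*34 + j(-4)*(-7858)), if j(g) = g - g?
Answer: 12*I*sqrt(51) ≈ 85.697*I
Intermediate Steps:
j(g) = 0
sqrt((18*(-12))*34 + j(-4)*(-7858)) = sqrt((18*(-12))*34 + 0*(-7858)) = sqrt(-216*34 + 0) = sqrt(-7344 + 0) = sqrt(-7344) = 12*I*sqrt(51)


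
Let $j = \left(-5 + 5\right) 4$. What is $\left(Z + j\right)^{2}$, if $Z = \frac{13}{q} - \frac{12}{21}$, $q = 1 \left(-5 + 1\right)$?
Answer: $\frac{11449}{784} \approx 14.603$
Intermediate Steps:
$q = -4$ ($q = 1 \left(-4\right) = -4$)
$j = 0$ ($j = 0 \cdot 4 = 0$)
$Z = - \frac{107}{28}$ ($Z = \frac{13}{-4} - \frac{12}{21} = 13 \left(- \frac{1}{4}\right) - \frac{4}{7} = - \frac{13}{4} - \frac{4}{7} = - \frac{107}{28} \approx -3.8214$)
$\left(Z + j\right)^{2} = \left(- \frac{107}{28} + 0\right)^{2} = \left(- \frac{107}{28}\right)^{2} = \frac{11449}{784}$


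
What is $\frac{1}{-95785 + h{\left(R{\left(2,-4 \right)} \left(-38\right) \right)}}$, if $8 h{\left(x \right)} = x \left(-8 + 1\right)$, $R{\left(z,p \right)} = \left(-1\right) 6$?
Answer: $- \frac{2}{191969} \approx -1.0418 \cdot 10^{-5}$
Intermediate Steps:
$R{\left(z,p \right)} = -6$
$h{\left(x \right)} = - \frac{7 x}{8}$ ($h{\left(x \right)} = \frac{x \left(-8 + 1\right)}{8} = \frac{x \left(-7\right)}{8} = \frac{\left(-7\right) x}{8} = - \frac{7 x}{8}$)
$\frac{1}{-95785 + h{\left(R{\left(2,-4 \right)} \left(-38\right) \right)}} = \frac{1}{-95785 - \frac{7 \left(\left(-6\right) \left(-38\right)\right)}{8}} = \frac{1}{-95785 - \frac{399}{2}} = \frac{1}{- \frac{191969}{2}} = - \frac{2}{191969}$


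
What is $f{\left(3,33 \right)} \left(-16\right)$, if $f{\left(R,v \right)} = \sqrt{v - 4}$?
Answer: $- 16 \sqrt{29} \approx -86.163$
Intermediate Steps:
$f{\left(R,v \right)} = \sqrt{-4 + v}$
$f{\left(3,33 \right)} \left(-16\right) = \sqrt{-4 + 33} \left(-16\right) = \sqrt{29} \left(-16\right) = - 16 \sqrt{29}$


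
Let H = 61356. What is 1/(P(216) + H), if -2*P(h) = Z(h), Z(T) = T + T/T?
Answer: 2/122495 ≈ 1.6327e-5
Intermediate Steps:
Z(T) = 1 + T (Z(T) = T + 1 = 1 + T)
P(h) = -½ - h/2 (P(h) = -(1 + h)/2 = -½ - h/2)
1/(P(216) + H) = 1/((-½ - ½*216) + 61356) = 1/((-½ - 108) + 61356) = 1/(-217/2 + 61356) = 1/(122495/2) = 2/122495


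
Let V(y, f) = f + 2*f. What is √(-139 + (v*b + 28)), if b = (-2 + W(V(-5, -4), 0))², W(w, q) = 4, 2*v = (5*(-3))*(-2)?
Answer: I*√51 ≈ 7.1414*I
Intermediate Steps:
v = 15 (v = ((5*(-3))*(-2))/2 = (-15*(-2))/2 = (½)*30 = 15)
V(y, f) = 3*f
b = 4 (b = (-2 + 4)² = 2² = 4)
√(-139 + (v*b + 28)) = √(-139 + (15*4 + 28)) = √(-139 + (60 + 28)) = √(-139 + 88) = √(-51) = I*√51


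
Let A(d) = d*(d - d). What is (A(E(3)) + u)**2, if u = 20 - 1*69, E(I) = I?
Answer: 2401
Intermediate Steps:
A(d) = 0 (A(d) = d*0 = 0)
u = -49 (u = 20 - 69 = -49)
(A(E(3)) + u)**2 = (0 - 49)**2 = (-49)**2 = 2401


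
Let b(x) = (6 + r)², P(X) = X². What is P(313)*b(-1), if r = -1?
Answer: 2449225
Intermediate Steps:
b(x) = 25 (b(x) = (6 - 1)² = 5² = 25)
P(313)*b(-1) = 313²*25 = 97969*25 = 2449225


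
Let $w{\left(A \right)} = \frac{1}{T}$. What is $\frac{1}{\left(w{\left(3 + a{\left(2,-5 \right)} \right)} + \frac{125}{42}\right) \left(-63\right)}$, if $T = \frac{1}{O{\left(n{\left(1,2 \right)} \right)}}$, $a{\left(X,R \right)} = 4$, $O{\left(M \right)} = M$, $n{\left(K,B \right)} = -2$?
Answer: $- \frac{2}{123} \approx -0.01626$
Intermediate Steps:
$T = - \frac{1}{2}$ ($T = \frac{1}{-2} = - \frac{1}{2} \approx -0.5$)
$w{\left(A \right)} = -2$ ($w{\left(A \right)} = \frac{1}{- \frac{1}{2}} = -2$)
$\frac{1}{\left(w{\left(3 + a{\left(2,-5 \right)} \right)} + \frac{125}{42}\right) \left(-63\right)} = \frac{1}{\left(-2 + \frac{125}{42}\right) \left(-63\right)} = \frac{1}{\frac{41}{42} \left(-63\right)} = \frac{1}{- \frac{123}{2}} = - \frac{2}{123}$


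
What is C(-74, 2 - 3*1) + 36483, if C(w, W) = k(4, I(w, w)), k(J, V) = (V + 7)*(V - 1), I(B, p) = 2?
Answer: 36492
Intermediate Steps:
k(J, V) = (-1 + V)*(7 + V) (k(J, V) = (7 + V)*(-1 + V) = (-1 + V)*(7 + V))
C(w, W) = 9 (C(w, W) = -7 + 2² + 6*2 = -7 + 4 + 12 = 9)
C(-74, 2 - 3*1) + 36483 = 9 + 36483 = 36492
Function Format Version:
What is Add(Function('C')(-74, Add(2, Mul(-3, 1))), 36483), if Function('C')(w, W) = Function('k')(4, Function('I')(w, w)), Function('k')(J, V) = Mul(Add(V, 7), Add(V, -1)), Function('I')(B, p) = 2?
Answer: 36492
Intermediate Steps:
Function('k')(J, V) = Mul(Add(-1, V), Add(7, V)) (Function('k')(J, V) = Mul(Add(7, V), Add(-1, V)) = Mul(Add(-1, V), Add(7, V)))
Function('C')(w, W) = 9 (Function('C')(w, W) = Add(-7, Pow(2, 2), Mul(6, 2)) = Add(-7, 4, 12) = 9)
Add(Function('C')(-74, Add(2, Mul(-3, 1))), 36483) = Add(9, 36483) = 36492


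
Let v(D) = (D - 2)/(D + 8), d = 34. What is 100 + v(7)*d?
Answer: 334/3 ≈ 111.33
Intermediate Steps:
v(D) = (-2 + D)/(8 + D)
100 + v(7)*d = 100 + ((-2 + 7)/(8 + 7))*34 = 100 + (5/15)*34 = 100 + ((1/15)*5)*34 = 100 + (1/3)*34 = 100 + 34/3 = 334/3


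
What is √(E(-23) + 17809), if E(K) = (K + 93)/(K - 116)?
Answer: √344077959/139 ≈ 133.45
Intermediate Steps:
E(K) = (93 + K)/(-116 + K)
√(E(-23) + 17809) = √((93 - 23)/(-116 - 23) + 17809) = √(70/(-139) + 17809) = √(-1/139*70 + 17809) = √(-70/139 + 17809) = √(2475381/139) = √344077959/139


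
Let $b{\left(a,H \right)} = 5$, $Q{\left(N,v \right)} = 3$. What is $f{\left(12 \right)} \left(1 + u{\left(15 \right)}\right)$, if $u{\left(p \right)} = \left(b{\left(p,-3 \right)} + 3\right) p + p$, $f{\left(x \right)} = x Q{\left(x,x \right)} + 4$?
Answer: $5440$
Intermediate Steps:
$f{\left(x \right)} = 4 + 3 x$ ($f{\left(x \right)} = x 3 + 4 = 3 x + 4 = 4 + 3 x$)
$u{\left(p \right)} = 9 p$ ($u{\left(p \right)} = \left(5 + 3\right) p + p = 8 p + p = 9 p$)
$f{\left(12 \right)} \left(1 + u{\left(15 \right)}\right) = \left(4 + 3 \cdot 12\right) \left(1 + 9 \cdot 15\right) = \left(4 + 36\right) \left(1 + 135\right) = 40 \cdot 136 = 5440$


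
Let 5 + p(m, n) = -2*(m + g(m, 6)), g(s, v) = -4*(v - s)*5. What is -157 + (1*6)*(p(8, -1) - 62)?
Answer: -1135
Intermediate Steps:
g(s, v) = -20*v + 20*s (g(s, v) = (-4*v + 4*s)*5 = -20*v + 20*s)
p(m, n) = 235 - 42*m (p(m, n) = -5 - 2*(m + (-20*6 + 20*m)) = -5 - 2*(m + (-120 + 20*m)) = -5 - 2*(-120 + 21*m) = -5 + (240 - 42*m) = 235 - 42*m)
-157 + (1*6)*(p(8, -1) - 62) = -157 + (1*6)*((235 - 42*8) - 62) = -157 + 6*((235 - 336) - 62) = -157 + 6*(-101 - 62) = -157 + 6*(-163) = -157 - 978 = -1135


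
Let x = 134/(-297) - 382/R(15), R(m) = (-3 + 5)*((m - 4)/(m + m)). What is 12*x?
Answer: -619376/99 ≈ -6256.3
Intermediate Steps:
R(m) = (-4 + m)/m (R(m) = 2*((-4 + m)/((2*m))) = 2*((-4 + m)*(1/(2*m))) = 2*((-4 + m)/(2*m)) = (-4 + m)/m)
x = -154844/297 (x = 134/(-297) - 382*15/(-4 + 15) = 134*(-1/297) - 382/((1/15)*11) = -134/297 - 382/11/15 = -134/297 - 382*15/11 = -134/297 - 5730/11 = -154844/297 ≈ -521.36)
12*x = 12*(-154844/297) = -619376/99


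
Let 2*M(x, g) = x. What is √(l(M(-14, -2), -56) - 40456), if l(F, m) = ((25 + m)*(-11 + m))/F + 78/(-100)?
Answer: I*√199692122/70 ≈ 201.88*I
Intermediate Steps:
M(x, g) = x/2
l(F, m) = -39/50 + (-11 + m)*(25 + m)/F (l(F, m) = ((-11 + m)*(25 + m))/F + 78*(-1/100) = (-11 + m)*(25 + m)/F - 39/50 = -39/50 + (-11 + m)*(25 + m)/F)
√(l(M(-14, -2), -56) - 40456) = √((-275 + (-56)² + 14*(-56) - 39*(-14)/100)/(((½)*(-14))) - 40456) = √((-275 + 3136 - 784 - 39/50*(-7))/(-7) - 40456) = √(-(-275 + 3136 - 784 + 273/50)/7 - 40456) = √(-⅐*104123/50 - 40456) = √(-104123/350 - 40456) = √(-14263723/350) = I*√199692122/70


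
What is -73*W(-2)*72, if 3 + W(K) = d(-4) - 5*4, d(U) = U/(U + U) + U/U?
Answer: 113004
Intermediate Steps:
d(U) = 3/2 (d(U) = U/((2*U)) + 1 = U*(1/(2*U)) + 1 = ½ + 1 = 3/2)
W(K) = -43/2 (W(K) = -3 + (3/2 - 5*4) = -3 + (3/2 - 20) = -3 - 37/2 = -43/2)
-73*W(-2)*72 = -73*(-43/2)*72 = (3139/2)*72 = 113004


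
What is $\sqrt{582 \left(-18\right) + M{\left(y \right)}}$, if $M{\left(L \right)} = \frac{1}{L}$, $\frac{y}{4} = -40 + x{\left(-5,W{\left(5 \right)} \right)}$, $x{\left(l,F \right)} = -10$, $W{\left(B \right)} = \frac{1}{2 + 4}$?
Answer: $\frac{i \sqrt{4190402}}{20} \approx 102.35 i$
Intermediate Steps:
$W{\left(B \right)} = \frac{1}{6}$
$y = -200$ ($y = 4 \left(-40 - 10\right) = 4 \left(-50\right) = -200$)
$\sqrt{582 \left(-18\right) + M{\left(y \right)}} = \sqrt{582 \left(-18\right) + \frac{1}{-200}} = \sqrt{-10476 - \frac{1}{200}} = \sqrt{- \frac{2095201}{200}} = \frac{i \sqrt{4190402}}{20}$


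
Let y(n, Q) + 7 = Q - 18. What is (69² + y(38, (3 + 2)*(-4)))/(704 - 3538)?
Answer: -2358/1417 ≈ -1.6641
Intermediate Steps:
y(n, Q) = -25 + Q (y(n, Q) = -7 + (Q - 18) = -7 + (-18 + Q) = -25 + Q)
(69² + y(38, (3 + 2)*(-4)))/(704 - 3538) = (69² + (-25 + (3 + 2)*(-4)))/(704 - 3538) = (4761 + (-25 + 5*(-4)))/(-2834) = (4761 + (-25 - 20))*(-1/2834) = (4761 - 45)*(-1/2834) = 4716*(-1/2834) = -2358/1417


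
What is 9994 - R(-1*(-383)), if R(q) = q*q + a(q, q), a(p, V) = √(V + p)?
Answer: -136695 - √766 ≈ -1.3672e+5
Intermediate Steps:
R(q) = q² + √2*√q (R(q) = q*q + √(q + q) = q² + √(2*q) = q² + √2*√q)
9994 - R(-1*(-383)) = 9994 - ((-1*(-383))² + √2*√(-1*(-383))) = 9994 - (383² + √2*√383) = 9994 - (146689 + √766) = 9994 + (-146689 - √766) = -136695 - √766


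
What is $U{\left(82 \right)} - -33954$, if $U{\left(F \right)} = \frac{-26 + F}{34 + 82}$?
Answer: $\frac{984680}{29} \approx 33955.0$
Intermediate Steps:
$U{\left(F \right)} = - \frac{13}{58} + \frac{F}{116}$ ($U{\left(F \right)} = \frac{-26 + F}{116} = \left(-26 + F\right) \frac{1}{116} = - \frac{13}{58} + \frac{F}{116}$)
$U{\left(82 \right)} - -33954 = \left(- \frac{13}{58} + \frac{1}{116} \cdot 82\right) - -33954 = \left(- \frac{13}{58} + \frac{41}{58}\right) + 33954 = \frac{14}{29} + 33954 = \frac{984680}{29}$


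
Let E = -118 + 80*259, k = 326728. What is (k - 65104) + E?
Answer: 282226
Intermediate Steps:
E = 20602 (E = -118 + 20720 = 20602)
(k - 65104) + E = (326728 - 65104) + 20602 = 261624 + 20602 = 282226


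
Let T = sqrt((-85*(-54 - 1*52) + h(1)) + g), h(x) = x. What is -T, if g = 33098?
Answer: -sqrt(42109) ≈ -205.20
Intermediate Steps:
T = sqrt(42109) (T = sqrt((-85*(-54 - 1*52) + 1) + 33098) = sqrt((-85*(-54 - 52) + 1) + 33098) = sqrt((-85*(-106) + 1) + 33098) = sqrt((9010 + 1) + 33098) = sqrt(9011 + 33098) = sqrt(42109) ≈ 205.20)
-T = -sqrt(42109)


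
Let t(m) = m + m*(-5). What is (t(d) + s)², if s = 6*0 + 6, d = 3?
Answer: 36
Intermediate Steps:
t(m) = -4*m (t(m) = m - 5*m = -4*m)
s = 6 (s = 0 + 6 = 6)
(t(d) + s)² = (-4*3 + 6)² = (-12 + 6)² = (-6)² = 36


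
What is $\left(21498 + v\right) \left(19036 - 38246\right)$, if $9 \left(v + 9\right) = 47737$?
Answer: $- \frac{4632260980}{9} \approx -5.147 \cdot 10^{8}$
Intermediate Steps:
$v = \frac{47656}{9}$ ($v = -9 + \frac{1}{9} \cdot 47737 = -9 + \frac{47737}{9} = \frac{47656}{9} \approx 5295.1$)
$\left(21498 + v\right) \left(19036 - 38246\right) = \left(21498 + \frac{47656}{9}\right) \left(19036 - 38246\right) = \frac{241138}{9} \left(-19210\right) = - \frac{4632260980}{9}$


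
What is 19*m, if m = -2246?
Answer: -42674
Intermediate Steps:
19*m = 19*(-2246) = -42674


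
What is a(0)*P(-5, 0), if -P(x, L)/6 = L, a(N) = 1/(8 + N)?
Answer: 0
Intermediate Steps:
P(x, L) = -6*L
a(0)*P(-5, 0) = (-6*0)/(8 + 0) = 0/8 = (⅛)*0 = 0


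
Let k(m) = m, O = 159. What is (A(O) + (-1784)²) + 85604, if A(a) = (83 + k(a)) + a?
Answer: 3268661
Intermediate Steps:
A(a) = 83 + 2*a (A(a) = (83 + a) + a = 83 + 2*a)
(A(O) + (-1784)²) + 85604 = ((83 + 2*159) + (-1784)²) + 85604 = ((83 + 318) + 3182656) + 85604 = (401 + 3182656) + 85604 = 3183057 + 85604 = 3268661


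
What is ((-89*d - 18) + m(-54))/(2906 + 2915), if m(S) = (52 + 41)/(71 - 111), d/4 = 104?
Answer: -1481773/232840 ≈ -6.3639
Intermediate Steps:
d = 416 (d = 4*104 = 416)
m(S) = -93/40 (m(S) = 93/(-40) = 93*(-1/40) = -93/40)
((-89*d - 18) + m(-54))/(2906 + 2915) = ((-89*416 - 18) - 93/40)/(2906 + 2915) = ((-37024 - 18) - 93/40)/5821 = (-37042 - 93/40)*(1/5821) = -1481773/40*1/5821 = -1481773/232840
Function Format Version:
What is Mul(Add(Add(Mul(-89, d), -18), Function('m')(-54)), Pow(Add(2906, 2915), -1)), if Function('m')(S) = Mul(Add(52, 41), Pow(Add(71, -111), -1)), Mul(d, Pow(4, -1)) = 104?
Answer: Rational(-1481773, 232840) ≈ -6.3639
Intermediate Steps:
d = 416 (d = Mul(4, 104) = 416)
Function('m')(S) = Rational(-93, 40) (Function('m')(S) = Mul(93, Pow(-40, -1)) = Mul(93, Rational(-1, 40)) = Rational(-93, 40))
Mul(Add(Add(Mul(-89, d), -18), Function('m')(-54)), Pow(Add(2906, 2915), -1)) = Mul(Add(Add(Mul(-89, 416), -18), Rational(-93, 40)), Pow(Add(2906, 2915), -1)) = Mul(Add(Add(-37024, -18), Rational(-93, 40)), Pow(5821, -1)) = Mul(Add(-37042, Rational(-93, 40)), Rational(1, 5821)) = Mul(Rational(-1481773, 40), Rational(1, 5821)) = Rational(-1481773, 232840)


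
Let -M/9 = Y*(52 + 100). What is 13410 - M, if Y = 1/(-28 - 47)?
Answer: 334794/25 ≈ 13392.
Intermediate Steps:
Y = -1/75 (Y = 1/(-75) = -1/75 ≈ -0.013333)
M = 456/25 (M = -(-3)*(52 + 100)/25 = -(-3)*152/25 = -9*(-152/75) = 456/25 ≈ 18.240)
13410 - M = 13410 - 1*456/25 = 13410 - 456/25 = 334794/25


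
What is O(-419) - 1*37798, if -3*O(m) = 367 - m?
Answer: -38060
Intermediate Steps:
O(m) = -367/3 + m/3 (O(m) = -(367 - m)/3 = -367/3 + m/3)
O(-419) - 1*37798 = (-367/3 + (⅓)*(-419)) - 1*37798 = (-367/3 - 419/3) - 37798 = -262 - 37798 = -38060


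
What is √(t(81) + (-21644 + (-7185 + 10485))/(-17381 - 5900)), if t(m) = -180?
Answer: 2*I*√24283456579/23281 ≈ 13.387*I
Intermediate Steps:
√(t(81) + (-21644 + (-7185 + 10485))/(-17381 - 5900)) = √(-180 + (-21644 + (-7185 + 10485))/(-17381 - 5900)) = √(-180 + (-21644 + 3300)/(-23281)) = √(-180 - 18344*(-1/23281)) = √(-180 + 18344/23281) = √(-4172236/23281) = 2*I*√24283456579/23281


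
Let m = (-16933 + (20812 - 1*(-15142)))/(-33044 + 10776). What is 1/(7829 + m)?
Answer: 22268/174317151 ≈ 0.00012774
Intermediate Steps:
m = -19021/22268 (m = (-16933 + (20812 + 15142))/(-22268) = (-16933 + 35954)*(-1/22268) = 19021*(-1/22268) = -19021/22268 ≈ -0.85419)
1/(7829 + m) = 1/(7829 - 19021/22268) = 1/(174317151/22268) = 22268/174317151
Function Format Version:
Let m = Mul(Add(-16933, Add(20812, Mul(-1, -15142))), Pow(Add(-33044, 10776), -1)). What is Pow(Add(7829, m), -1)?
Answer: Rational(22268, 174317151) ≈ 0.00012774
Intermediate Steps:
m = Rational(-19021, 22268) (m = Mul(Add(-16933, Add(20812, 15142)), Pow(-22268, -1)) = Mul(Add(-16933, 35954), Rational(-1, 22268)) = Mul(19021, Rational(-1, 22268)) = Rational(-19021, 22268) ≈ -0.85419)
Pow(Add(7829, m), -1) = Pow(Add(7829, Rational(-19021, 22268)), -1) = Pow(Rational(174317151, 22268), -1) = Rational(22268, 174317151)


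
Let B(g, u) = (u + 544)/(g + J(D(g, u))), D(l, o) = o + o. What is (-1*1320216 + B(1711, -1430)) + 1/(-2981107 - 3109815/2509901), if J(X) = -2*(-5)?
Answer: -17000448066453558201705/12877015152932062 ≈ -1.3202e+6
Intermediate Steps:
D(l, o) = 2*o
J(X) = 10
B(g, u) = (544 + u)/(10 + g) (B(g, u) = (u + 544)/(g + 10) = (544 + u)/(10 + g))
(-1*1320216 + B(1711, -1430)) + 1/(-2981107 - 3109815/2509901) = (-1*1320216 + (544 - 1430)/(10 + 1711)) + 1/(-2981107 - 3109815/2509901) = (-1320216 - 886/1721) + 1/(-2981107 - 3109815*1/2509901) = (-1320216 + (1/1721)*(-886)) + 1/(-2981107 - 3109815/2509901) = (-1320216 - 886/1721) + 1/(-7482286550222/2509901) = -2272092622/1721 - 2509901/7482286550222 = -17000448066453558201705/12877015152932062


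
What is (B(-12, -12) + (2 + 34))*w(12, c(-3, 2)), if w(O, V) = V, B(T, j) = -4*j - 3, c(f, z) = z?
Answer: 162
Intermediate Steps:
B(T, j) = -3 - 4*j
(B(-12, -12) + (2 + 34))*w(12, c(-3, 2)) = ((-3 - 4*(-12)) + (2 + 34))*2 = ((-3 + 48) + 36)*2 = (45 + 36)*2 = 81*2 = 162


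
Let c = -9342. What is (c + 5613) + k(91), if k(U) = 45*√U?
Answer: -3729 + 45*√91 ≈ -3299.7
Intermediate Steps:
(c + 5613) + k(91) = (-9342 + 5613) + 45*√91 = -3729 + 45*√91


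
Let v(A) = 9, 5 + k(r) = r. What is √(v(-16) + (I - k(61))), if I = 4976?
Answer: √4929 ≈ 70.207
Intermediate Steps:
k(r) = -5 + r
√(v(-16) + (I - k(61))) = √(9 + (4976 - (-5 + 61))) = √(9 + (4976 - 1*56)) = √(9 + (4976 - 56)) = √(9 + 4920) = √4929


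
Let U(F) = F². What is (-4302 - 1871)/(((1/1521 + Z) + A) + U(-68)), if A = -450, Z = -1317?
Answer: -9389133/4345498 ≈ -2.1607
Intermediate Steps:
(-4302 - 1871)/(((1/1521 + Z) + A) + U(-68)) = (-4302 - 1871)/(((1/1521 - 1317) - 450) + (-68)²) = -6173/(((1/1521 - 1317) - 450) + 4624) = -6173/((-2003156/1521 - 450) + 4624) = -6173/(-2687606/1521 + 4624) = -6173/4345498/1521 = -6173*1521/4345498 = -9389133/4345498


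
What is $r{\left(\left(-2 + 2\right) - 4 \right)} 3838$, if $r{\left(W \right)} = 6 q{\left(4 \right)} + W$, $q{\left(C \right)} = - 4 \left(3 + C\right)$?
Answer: $-660136$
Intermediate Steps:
$q{\left(C \right)} = -12 - 4 C$
$r{\left(W \right)} = -168 + W$ ($r{\left(W \right)} = 6 \left(-12 - 16\right) + W = 6 \left(-28\right) + W = -168 + W$)
$r{\left(\left(-2 + 2\right) - 4 \right)} 3838 = \left(-168 + \left(\left(-2 + 2\right) - 4\right)\right) 3838 = \left(-168 + \left(0 - 4\right)\right) 3838 = \left(-168 - 4\right) 3838 = \left(-172\right) 3838 = -660136$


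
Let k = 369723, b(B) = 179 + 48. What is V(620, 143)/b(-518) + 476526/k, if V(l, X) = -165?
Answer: 15722369/27975707 ≈ 0.56200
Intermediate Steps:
b(B) = 227
V(620, 143)/b(-518) + 476526/k = -165/227 + 476526/369723 = -165*1/227 + 476526*(1/369723) = -165/227 + 158842/123241 = 15722369/27975707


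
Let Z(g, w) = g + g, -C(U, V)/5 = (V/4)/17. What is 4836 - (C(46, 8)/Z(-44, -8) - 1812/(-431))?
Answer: 1557710837/322388 ≈ 4831.8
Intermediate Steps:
C(U, V) = -5*V/68 (C(U, V) = -5*V/4/17 = -5*V/68)
Z(g, w) = 2*g
4836 - (C(46, 8)/Z(-44, -8) - 1812/(-431)) = 4836 - ((-5/68*8)/((2*(-44))) - 1812/(-431)) = 4836 - (-10/17/(-88) - 1812*(-1/431)) = 4836 - (-10/17*(-1/88) + 1812/431) = 4836 - (5/748 + 1812/431) = 4836 - 1*1357531/322388 = 4836 - 1357531/322388 = 1557710837/322388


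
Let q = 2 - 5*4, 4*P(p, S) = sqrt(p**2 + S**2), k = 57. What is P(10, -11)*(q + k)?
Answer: 39*sqrt(221)/4 ≈ 144.94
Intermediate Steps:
P(p, S) = sqrt(S**2 + p**2)/4 (P(p, S) = sqrt(p**2 + S**2)/4 = sqrt(S**2 + p**2)/4)
q = -18 (q = 2 - 20 = -18)
P(10, -11)*(q + k) = (sqrt((-11)**2 + 10**2)/4)*(-18 + 57) = (sqrt(121 + 100)/4)*39 = (sqrt(221)/4)*39 = 39*sqrt(221)/4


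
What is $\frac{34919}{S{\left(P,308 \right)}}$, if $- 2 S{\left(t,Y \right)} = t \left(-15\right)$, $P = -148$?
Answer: $- \frac{34919}{1110} \approx -31.459$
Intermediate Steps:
$S{\left(t,Y \right)} = \frac{15 t}{2}$ ($S{\left(t,Y \right)} = - \frac{t \left(-15\right)}{2} = - \frac{\left(-15\right) t}{2} = \frac{15 t}{2}$)
$\frac{34919}{S{\left(P,308 \right)}} = \frac{34919}{\frac{15}{2} \left(-148\right)} = \frac{34919}{-1110} = 34919 \left(- \frac{1}{1110}\right) = - \frac{34919}{1110}$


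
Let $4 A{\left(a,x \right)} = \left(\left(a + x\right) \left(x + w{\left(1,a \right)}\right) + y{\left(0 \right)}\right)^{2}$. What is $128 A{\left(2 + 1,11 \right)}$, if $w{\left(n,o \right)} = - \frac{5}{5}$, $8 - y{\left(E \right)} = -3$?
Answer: $729632$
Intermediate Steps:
$y{\left(E \right)} = 11$ ($y{\left(E \right)} = 8 - -3 = 8 + 3 = 11$)
$w{\left(n,o \right)} = -1$ ($w{\left(n,o \right)} = \left(-5\right) \frac{1}{5} = -1$)
$A{\left(a,x \right)} = \frac{\left(11 + \left(-1 + x\right) \left(a + x\right)\right)^{2}}{4}$ ($A{\left(a,x \right)} = \frac{\left(\left(a + x\right) \left(x - 1\right) + 11\right)^{2}}{4} = \frac{\left(\left(a + x\right) \left(-1 + x\right) + 11\right)^{2}}{4} = \frac{\left(\left(-1 + x\right) \left(a + x\right) + 11\right)^{2}}{4} = \frac{\left(11 + \left(-1 + x\right) \left(a + x\right)\right)^{2}}{4}$)
$128 A{\left(2 + 1,11 \right)} = 128 \frac{\left(11 + 11^{2} - \left(2 + 1\right) - 11 + \left(2 + 1\right) 11\right)^{2}}{4} = 128 \frac{\left(11 + 121 - 3 - 11 + 3 \cdot 11\right)^{2}}{4} = 128 \frac{\left(11 + 121 - 3 - 11 + 33\right)^{2}}{4} = 128 \frac{151^{2}}{4} = 128 \cdot \frac{1}{4} \cdot 22801 = 128 \cdot \frac{22801}{4} = 729632$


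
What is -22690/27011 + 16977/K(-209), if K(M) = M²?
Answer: -532556143/1179867491 ≈ -0.45137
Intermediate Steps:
-22690/27011 + 16977/K(-209) = -22690/27011 + 16977/((-209)²) = -22690*1/27011 + 16977/43681 = -22690/27011 + 16977*(1/43681) = -22690/27011 + 16977/43681 = -532556143/1179867491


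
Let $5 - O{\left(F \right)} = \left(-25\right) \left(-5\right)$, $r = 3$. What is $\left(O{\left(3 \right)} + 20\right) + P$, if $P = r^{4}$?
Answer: $-19$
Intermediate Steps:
$P = 81$ ($P = 3^{4} = 81$)
$O{\left(F \right)} = -120$ ($O{\left(F \right)} = 5 - \left(-25\right) \left(-5\right) = 5 - 125 = -120$)
$\left(O{\left(3 \right)} + 20\right) + P = \left(-120 + 20\right) + 81 = -100 + 81 = -19$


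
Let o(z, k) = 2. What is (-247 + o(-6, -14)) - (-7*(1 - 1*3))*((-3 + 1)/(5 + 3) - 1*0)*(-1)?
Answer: -497/2 ≈ -248.50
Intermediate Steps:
(-247 + o(-6, -14)) - (-7*(1 - 1*3))*((-3 + 1)/(5 + 3) - 1*0)*(-1) = (-247 + 2) - (-7*(1 - 1*3))*((-3 + 1)/(5 + 3) - 1*0)*(-1) = -245 - (-7*(1 - 3))*(-2/8 + 0)*(-1) = -245 - (-7*(-2))*(-2*⅛ + 0)*(-1) = -245 - 14*(-¼ + 0)*(-1) = -245 - 14*(-¼*(-1)) = -245 - 14/4 = -245 - 1*7/2 = -245 - 7/2 = -497/2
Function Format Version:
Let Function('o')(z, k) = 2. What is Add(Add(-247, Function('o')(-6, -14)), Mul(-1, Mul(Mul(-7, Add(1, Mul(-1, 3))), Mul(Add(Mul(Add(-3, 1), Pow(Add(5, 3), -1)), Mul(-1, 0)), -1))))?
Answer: Rational(-497, 2) ≈ -248.50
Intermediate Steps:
Add(Add(-247, Function('o')(-6, -14)), Mul(-1, Mul(Mul(-7, Add(1, Mul(-1, 3))), Mul(Add(Mul(Add(-3, 1), Pow(Add(5, 3), -1)), Mul(-1, 0)), -1)))) = Add(Add(-247, 2), Mul(-1, Mul(Mul(-7, Add(1, Mul(-1, 3))), Mul(Add(Mul(Add(-3, 1), Pow(Add(5, 3), -1)), Mul(-1, 0)), -1)))) = Add(-245, Mul(-1, Mul(Mul(-7, Add(1, -3)), Mul(Add(Mul(-2, Pow(8, -1)), 0), -1)))) = Add(-245, Mul(-1, Mul(Mul(-7, -2), Mul(Add(Mul(-2, Rational(1, 8)), 0), -1)))) = Add(-245, Mul(-1, Mul(14, Mul(Add(Rational(-1, 4), 0), -1)))) = Add(-245, Mul(-1, Mul(14, Mul(Rational(-1, 4), -1)))) = Add(-245, Mul(-1, Mul(14, Rational(1, 4)))) = Add(-245, Mul(-1, Rational(7, 2))) = Add(-245, Rational(-7, 2)) = Rational(-497, 2)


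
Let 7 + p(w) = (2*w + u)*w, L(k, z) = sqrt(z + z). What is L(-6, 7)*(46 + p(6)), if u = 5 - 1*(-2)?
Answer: 153*sqrt(14) ≈ 572.47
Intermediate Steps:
u = 7 (u = 5 + 2 = 7)
L(k, z) = sqrt(2)*sqrt(z) (L(k, z) = sqrt(2*z) = sqrt(2)*sqrt(z))
p(w) = -7 + w*(7 + 2*w) (p(w) = -7 + (2*w + 7)*w = -7 + (7 + 2*w)*w = -7 + w*(7 + 2*w))
L(-6, 7)*(46 + p(6)) = (sqrt(2)*sqrt(7))*(46 + (-7 + 2*6**2 + 7*6)) = sqrt(14)*(46 + (-7 + 2*36 + 42)) = sqrt(14)*(46 + (-7 + 72 + 42)) = sqrt(14)*(46 + 107) = sqrt(14)*153 = 153*sqrt(14)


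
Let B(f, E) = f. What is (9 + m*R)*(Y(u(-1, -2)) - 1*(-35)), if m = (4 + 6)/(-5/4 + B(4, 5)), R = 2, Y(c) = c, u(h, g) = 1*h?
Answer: 6086/11 ≈ 553.27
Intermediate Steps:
u(h, g) = h
m = 40/11 (m = (4 + 6)/(-5/4 + 4) = 10/(-5*¼ + 4) = 10/(-5/4 + 4) = 10/(11/4) = 10*(4/11) = 40/11 ≈ 3.6364)
(9 + m*R)*(Y(u(-1, -2)) - 1*(-35)) = (9 + (40/11)*2)*(-1 - 1*(-35)) = (9 + 80/11)*(-1 + 35) = (179/11)*34 = 6086/11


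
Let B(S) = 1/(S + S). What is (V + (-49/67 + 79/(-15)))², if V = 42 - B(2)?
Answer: 20656300729/16160400 ≈ 1278.2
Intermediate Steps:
B(S) = 1/(2*S)
V = 167/4 (V = 42 - 1/(2*2) = 42 - 1*¼ = 42 - ¼ = 167/4 ≈ 41.750)
(V + (-49/67 + 79/(-15)))² = (167/4 + (-49/67 + 79/(-15)))² = (167/4 + (-49*1/67 + 79*(-1/15)))² = (167/4 + (-49/67 - 79/15))² = (167/4 - 6028/1005)² = (143723/4020)² = 20656300729/16160400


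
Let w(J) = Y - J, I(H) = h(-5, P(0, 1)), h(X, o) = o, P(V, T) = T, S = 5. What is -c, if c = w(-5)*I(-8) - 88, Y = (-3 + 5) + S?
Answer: 76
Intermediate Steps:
Y = 7 (Y = (-3 + 5) + 5 = 2 + 5 = 7)
I(H) = 1
w(J) = 7 - J
c = -76 (c = (7 - 1*(-5))*1 - 88 = (7 + 5)*1 - 88 = 12*1 - 88 = 12 - 88 = -76)
-c = -1*(-76) = 76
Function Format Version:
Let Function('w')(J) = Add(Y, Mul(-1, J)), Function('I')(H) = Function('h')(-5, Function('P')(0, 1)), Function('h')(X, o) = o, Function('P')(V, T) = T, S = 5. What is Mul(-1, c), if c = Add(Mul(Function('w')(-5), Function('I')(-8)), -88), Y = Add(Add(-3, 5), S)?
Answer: 76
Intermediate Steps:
Y = 7 (Y = Add(Add(-3, 5), 5) = Add(2, 5) = 7)
Function('I')(H) = 1
Function('w')(J) = Add(7, Mul(-1, J))
c = -76 (c = Add(Mul(Add(7, Mul(-1, -5)), 1), -88) = Add(Mul(Add(7, 5), 1), -88) = Add(Mul(12, 1), -88) = Add(12, -88) = -76)
Mul(-1, c) = Mul(-1, -76) = 76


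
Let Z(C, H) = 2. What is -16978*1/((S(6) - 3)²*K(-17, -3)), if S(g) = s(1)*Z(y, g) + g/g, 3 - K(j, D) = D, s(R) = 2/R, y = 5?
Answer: -8489/12 ≈ -707.42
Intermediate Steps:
K(j, D) = 3 - D
S(g) = 5 (S(g) = (2/1)*2 + g/g = (2*1)*2 + 1 = 2*2 + 1 = 4 + 1 = 5)
-16978*1/((S(6) - 3)²*K(-17, -3)) = -16978*1/((3 - 1*(-3))*(5 - 3)²) = -16978*1/(4*(3 + 3)) = -16978/(4*6) = -16978/24 = -16978*1/24 = -8489/12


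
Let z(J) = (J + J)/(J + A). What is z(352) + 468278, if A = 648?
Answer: 58534838/125 ≈ 4.6828e+5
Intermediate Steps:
z(J) = 2*J/(648 + J) (z(J) = (J + J)/(J + 648) = (2*J)/(648 + J) = 2*J/(648 + J))
z(352) + 468278 = 2*352/(648 + 352) + 468278 = 2*352/1000 + 468278 = 2*352*(1/1000) + 468278 = 88/125 + 468278 = 58534838/125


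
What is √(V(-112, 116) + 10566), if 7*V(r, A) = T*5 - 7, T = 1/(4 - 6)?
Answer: √2070670/14 ≈ 102.78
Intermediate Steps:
T = -½ (T = 1/(-2) = -½ ≈ -0.50000)
V(r, A) = -19/14 (V(r, A) = (-½*5 - 7)/7 = (-5/2 - 7)/7 = (⅐)*(-19/2) = -19/14)
√(V(-112, 116) + 10566) = √(-19/14 + 10566) = √(147905/14) = √2070670/14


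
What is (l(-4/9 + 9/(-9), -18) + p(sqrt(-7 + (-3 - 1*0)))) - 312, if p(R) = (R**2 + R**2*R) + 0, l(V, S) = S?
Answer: -340 - 10*I*sqrt(10) ≈ -340.0 - 31.623*I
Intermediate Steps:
p(R) = R**2 + R**3 (p(R) = (R**2 + R**3) + 0 = R**2 + R**3)
(l(-4/9 + 9/(-9), -18) + p(sqrt(-7 + (-3 - 1*0)))) - 312 = (-18 + (sqrt(-7 + (-3 - 1*0)))**2*(1 + sqrt(-7 + (-3 - 1*0)))) - 312 = (-18 + (sqrt(-7 + (-3 + 0)))**2*(1 + sqrt(-7 + (-3 + 0)))) - 312 = (-18 + (sqrt(-7 - 3))**2*(1 + sqrt(-7 - 3))) - 312 = (-18 + (sqrt(-10))**2*(1 + sqrt(-10))) - 312 = (-18 + (I*sqrt(10))**2*(1 + I*sqrt(10))) - 312 = (-18 - 10*(1 + I*sqrt(10))) - 312 = (-18 + (-10 - 10*I*sqrt(10))) - 312 = (-28 - 10*I*sqrt(10)) - 312 = -340 - 10*I*sqrt(10)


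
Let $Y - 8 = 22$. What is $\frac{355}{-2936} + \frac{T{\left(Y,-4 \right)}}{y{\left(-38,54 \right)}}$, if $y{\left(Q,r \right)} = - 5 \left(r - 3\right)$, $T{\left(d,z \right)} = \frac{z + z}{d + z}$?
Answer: $- \frac{1165081}{9732840} \approx -0.11971$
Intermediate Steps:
$Y = 30$ ($Y = 8 + 22 = 30$)
$T{\left(d,z \right)} = \frac{2 z}{d + z}$
$y{\left(Q,r \right)} = 15 - 5 r$ ($y{\left(Q,r \right)} = - 5 \left(-3 + r\right) = 15 - 5 r$)
$\frac{355}{-2936} + \frac{T{\left(Y,-4 \right)}}{y{\left(-38,54 \right)}} = \frac{355}{-2936} + \frac{2 \left(-4\right) \frac{1}{30 - 4}}{15 - 270} = 355 \left(- \frac{1}{2936}\right) + \frac{2 \left(-4\right) \frac{1}{26}}{15 - 270} = - \frac{355}{2936} + \frac{2 \left(-4\right) \frac{1}{26}}{-255} = - \frac{355}{2936} - - \frac{4}{3315} = - \frac{355}{2936} + \frac{4}{3315} = - \frac{1165081}{9732840}$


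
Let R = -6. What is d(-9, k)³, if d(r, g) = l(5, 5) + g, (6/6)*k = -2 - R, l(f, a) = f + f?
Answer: 2744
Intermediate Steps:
l(f, a) = 2*f
k = 4 (k = -2 - 1*(-6) = -2 + 6 = 4)
d(r, g) = 10 + g (d(r, g) = 2*5 + g = 10 + g)
d(-9, k)³ = (10 + 4)³ = 14³ = 2744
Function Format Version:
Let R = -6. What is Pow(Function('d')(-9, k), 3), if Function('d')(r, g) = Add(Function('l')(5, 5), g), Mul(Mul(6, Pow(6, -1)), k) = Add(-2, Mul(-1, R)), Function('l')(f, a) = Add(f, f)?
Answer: 2744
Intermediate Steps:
Function('l')(f, a) = Mul(2, f)
k = 4 (k = Add(-2, Mul(-1, -6)) = Add(-2, 6) = 4)
Function('d')(r, g) = Add(10, g) (Function('d')(r, g) = Add(Mul(2, 5), g) = Add(10, g))
Pow(Function('d')(-9, k), 3) = Pow(Add(10, 4), 3) = Pow(14, 3) = 2744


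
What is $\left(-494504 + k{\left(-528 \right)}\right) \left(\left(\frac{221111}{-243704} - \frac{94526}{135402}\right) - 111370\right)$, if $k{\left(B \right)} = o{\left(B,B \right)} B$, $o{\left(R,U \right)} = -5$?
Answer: $\frac{112976280232022360969}{2062375563} \approx 5.478 \cdot 10^{10}$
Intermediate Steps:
$k{\left(B \right)} = - 5 B$
$\left(-494504 + k{\left(-528 \right)}\right) \left(\left(\frac{221111}{-243704} - \frac{94526}{135402}\right) - 111370\right) = \left(-494504 - -2640\right) \left(\left(\frac{221111}{-243704} - \frac{94526}{135402}\right) - 111370\right) = \left(-494504 + 2640\right) \left(\left(221111 \left(- \frac{1}{243704}\right) - \frac{47263}{67701}\right) - 111370\right) = - 491864 \left(\left(- \frac{221111}{243704} - \frac{47263}{67701}\right) - 111370\right) = - 491864 \left(- \frac{26487617963}{16499004504} - 111370\right) = \left(-491864\right) \left(- \frac{1837520619228443}{16499004504}\right) = \frac{112976280232022360969}{2062375563}$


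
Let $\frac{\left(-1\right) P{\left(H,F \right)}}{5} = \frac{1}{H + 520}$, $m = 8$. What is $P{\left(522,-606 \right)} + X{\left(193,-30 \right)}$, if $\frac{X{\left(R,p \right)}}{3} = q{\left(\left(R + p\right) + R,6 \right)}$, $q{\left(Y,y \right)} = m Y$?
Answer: $\frac{8902843}{1042} \approx 8544.0$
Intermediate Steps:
$P{\left(H,F \right)} = - \frac{5}{520 + H}$ ($P{\left(H,F \right)} = - \frac{5}{H + 520} = - \frac{5}{520 + H}$)
$q{\left(Y,y \right)} = 8 Y$
$X{\left(R,p \right)} = 24 p + 48 R$ ($X{\left(R,p \right)} = 3 \cdot 8 \left(\left(R + p\right) + R\right) = 3 \cdot 8 \left(p + 2 R\right) = 3 \left(8 p + 16 R\right) = 24 p + 48 R$)
$P{\left(522,-606 \right)} + X{\left(193,-30 \right)} = - \frac{5}{520 + 522} + \left(24 \left(-30\right) + 48 \cdot 193\right) = - \frac{5}{1042} + \left(-720 + 9264\right) = \left(-5\right) \frac{1}{1042} + 8544 = - \frac{5}{1042} + 8544 = \frac{8902843}{1042}$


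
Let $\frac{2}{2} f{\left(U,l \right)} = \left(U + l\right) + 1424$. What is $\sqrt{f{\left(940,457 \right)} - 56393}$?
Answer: $2 i \sqrt{13393} \approx 231.46 i$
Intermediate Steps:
$f{\left(U,l \right)} = 1424 + U + l$ ($f{\left(U,l \right)} = \left(U + l\right) + 1424 = 1424 + U + l$)
$\sqrt{f{\left(940,457 \right)} - 56393} = \sqrt{\left(1424 + 940 + 457\right) - 56393} = \sqrt{2821 - 56393} = \sqrt{-53572} = 2 i \sqrt{13393}$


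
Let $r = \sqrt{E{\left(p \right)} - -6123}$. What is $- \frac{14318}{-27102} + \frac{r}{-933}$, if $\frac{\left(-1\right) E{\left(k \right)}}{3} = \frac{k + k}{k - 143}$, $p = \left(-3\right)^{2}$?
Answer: $\frac{7159}{13551} - \frac{2 \sqrt{6871989}}{62511} \approx 0.44443$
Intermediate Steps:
$p = 9$
$E{\left(k \right)} = - \frac{6 k}{-143 + k}$ ($E{\left(k \right)} = - 3 \frac{k + k}{k - 143} = - 3 \frac{2 k}{-143 + k} = - \frac{6 k}{-143 + k}$)
$r = \frac{2 \sqrt{6871989}}{67}$ ($r = \sqrt{\left(-6\right) 9 \frac{1}{-143 + 9} - -6123} = \sqrt{\left(-6\right) 9 \frac{1}{-134} + \left(-3386 + 9509\right)} = \sqrt{\left(-6\right) 9 \left(- \frac{1}{134}\right) + 6123} = \sqrt{\frac{27}{67} + 6123} = \sqrt{\frac{410268}{67}} = \frac{2 \sqrt{6871989}}{67} \approx 78.252$)
$- \frac{14318}{-27102} + \frac{r}{-933} = - \frac{14318}{-27102} + \frac{\frac{2}{67} \sqrt{6871989}}{-933} = \left(-14318\right) \left(- \frac{1}{27102}\right) + \frac{2 \sqrt{6871989}}{67} \left(- \frac{1}{933}\right) = \frac{7159}{13551} - \frac{2 \sqrt{6871989}}{62511}$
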